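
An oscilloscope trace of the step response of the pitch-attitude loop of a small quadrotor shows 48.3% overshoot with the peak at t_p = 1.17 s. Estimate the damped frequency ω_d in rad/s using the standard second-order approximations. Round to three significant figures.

ω_d ≈ 2.69 rad/s

t_p = π/ω_d, so ω_d = π/1.17 = 2.69 rad/s.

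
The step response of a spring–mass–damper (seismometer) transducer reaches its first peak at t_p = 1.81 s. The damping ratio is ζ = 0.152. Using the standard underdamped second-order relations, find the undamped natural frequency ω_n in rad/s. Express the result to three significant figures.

ω_n ≈ 1.76 rad/s

Peak time t_p = π/ω_d, so ω_d = π/t_p = π/1.81 = 1.74 rad/s.
ω_n = ω_d/√(1−ζ²) = 1.74/√0.977 = 1.76 rad/s.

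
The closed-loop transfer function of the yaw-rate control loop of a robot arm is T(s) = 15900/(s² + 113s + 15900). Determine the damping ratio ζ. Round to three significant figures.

ζ ≈ 0.448

Matching coefficients with s² + 2ζω_n s + ω_n² gives ω_n² = 15900 ⇒ ω_n = 126 rad/s, and ζ = 113/(2ω_n) = 0.448.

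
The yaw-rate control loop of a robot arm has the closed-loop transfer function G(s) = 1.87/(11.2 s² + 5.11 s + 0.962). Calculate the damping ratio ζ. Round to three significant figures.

ζ ≈ 0.778

Dividing through by 11.2: denominator becomes s² + 0.4563 s + 0.08589.
So ω_n = √0.08589 = 0.293 rad/s and ζ = 0.4563/(2·0.293) = 0.778.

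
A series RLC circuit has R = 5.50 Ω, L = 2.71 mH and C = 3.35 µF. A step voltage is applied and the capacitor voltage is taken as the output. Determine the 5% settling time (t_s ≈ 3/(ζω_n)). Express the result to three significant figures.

For a series RLC circuit (capacitor voltage as output), ω_n = 1/√(LC) = 1/√(2.71 mH · 3.35 µF) = 10500 rad/s.
ζ = (R/2)·√(C/L) = (5.50/2)·√(3.35 µF/2.71 mH) = 0.0967.
t_s ≈ 3/(ζω_n) = 0.00296 s.

t_s ≈ 0.00296 s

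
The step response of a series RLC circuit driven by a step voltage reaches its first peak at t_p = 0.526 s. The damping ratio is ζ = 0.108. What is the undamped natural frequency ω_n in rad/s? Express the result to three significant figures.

Peak time t_p = π/ω_d, so ω_d = π/t_p = π/0.526 = 5.97 rad/s.
ω_n = ω_d/√(1−ζ²) = 5.97/√0.988 = 6.01 rad/s.

ω_n ≈ 6.01 rad/s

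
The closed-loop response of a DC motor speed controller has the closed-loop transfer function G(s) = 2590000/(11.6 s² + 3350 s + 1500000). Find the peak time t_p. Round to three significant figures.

Dividing through by 11.6: denominator becomes s² + 288.8 s + 129300.
So ω_n = √129300 = 360 rad/s and ζ = 288.8/(2·360) = 0.402.
The damped frequency ω_d = ω_n√(1−ζ²) = 329 rad/s. t_p = π/ω_d = 0.00954 s.

t_p ≈ 0.00954 s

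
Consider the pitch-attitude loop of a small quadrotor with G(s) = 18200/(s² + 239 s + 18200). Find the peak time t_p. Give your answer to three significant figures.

ω_n = √18200 = 135 rad/s; ζ = 239/(2·135) = 0.886.
ω_d = ω_n√(1−ζ²) = 62.6 rad/s. Then t_p = π/ω_d = 0.0502 s.

t_p ≈ 0.0502 s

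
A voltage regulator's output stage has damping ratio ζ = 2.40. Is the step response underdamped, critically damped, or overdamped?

Since ζ = 2.40 > 1, the system is overdamped.

overdamped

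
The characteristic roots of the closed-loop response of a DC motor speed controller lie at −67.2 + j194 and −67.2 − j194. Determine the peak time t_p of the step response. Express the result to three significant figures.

t_p ≈ 0.0162 s

t_p = π/ω_d with ω_d = 194 (the imaginary part), so t_p = 0.0162 s.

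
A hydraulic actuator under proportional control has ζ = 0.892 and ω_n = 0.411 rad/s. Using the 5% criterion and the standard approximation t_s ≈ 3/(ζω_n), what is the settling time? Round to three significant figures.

t_s ≈ 8.18 s

t_s ≈ 3/(ζω_n) = 3/(0.892 × 0.411) = 8.18 s.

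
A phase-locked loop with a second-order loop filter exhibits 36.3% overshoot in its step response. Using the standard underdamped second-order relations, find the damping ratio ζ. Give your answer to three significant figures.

ζ ≈ 0.307

Inverting the overshoot relation: ζ = |ln 0.363|/√(π² + ln²0.363) = 0.307.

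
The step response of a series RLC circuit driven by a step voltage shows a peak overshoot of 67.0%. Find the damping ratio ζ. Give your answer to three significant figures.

ζ ≈ 0.126

Inverting the overshoot relation: ζ = |ln 0.670|/√(π² + ln²0.670) = 0.126.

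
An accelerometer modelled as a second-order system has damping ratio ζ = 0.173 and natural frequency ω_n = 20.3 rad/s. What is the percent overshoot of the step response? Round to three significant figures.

%OS ≈ 57.6%

For an underdamped second-order system, %OS = 100·exp(−πζ/√(1−ζ²)).
πζ/√(1−ζ²) = π·0.173/√(1−0.0299) = 0.5518, so %OS = 100·e^(−0.5518) = 57.6%.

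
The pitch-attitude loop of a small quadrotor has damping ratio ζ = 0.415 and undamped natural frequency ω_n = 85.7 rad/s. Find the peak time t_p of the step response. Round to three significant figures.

t_p ≈ 0.0403 s

The damped frequency is ω_d = ω_n√(1−ζ²) = 85.7·√(1−0.172) = 78.0 rad/s.
Peak time t_p = π/ω_d = π/78.0 = 0.0403 s.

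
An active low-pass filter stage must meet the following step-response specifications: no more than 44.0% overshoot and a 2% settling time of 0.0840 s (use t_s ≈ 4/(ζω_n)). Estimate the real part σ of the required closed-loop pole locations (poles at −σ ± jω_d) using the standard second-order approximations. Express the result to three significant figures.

The settling-time spec alone fixes σ = ζω_n = 4/t_s = 4/0.0840 = 47.6.
(Overshoot then fixes ζ = 0.253 and hence ω_d = σ·√(1−ζ²)/ζ = 182 rad/s.)

σ ≈ 47.6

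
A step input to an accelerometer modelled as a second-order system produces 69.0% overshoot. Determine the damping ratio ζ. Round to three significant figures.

ζ ≈ 0.117

ζ = −ln(OS)/√(π² + (ln OS)²). With OS = 0.690, ln OS = −0.3711 and ζ = 0.3711/3.163 = 0.117.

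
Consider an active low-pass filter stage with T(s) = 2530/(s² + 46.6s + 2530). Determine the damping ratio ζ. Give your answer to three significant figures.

ζ ≈ 0.463

ω_n = √2530 = 50.3 rad/s; ζ = 46.6/(2·50.3) = 0.463.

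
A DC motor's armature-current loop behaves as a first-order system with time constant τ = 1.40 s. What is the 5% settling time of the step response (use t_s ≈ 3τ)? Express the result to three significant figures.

t_s ≈ 4.20 s

t_s ≈ 3τ = 4.20 s.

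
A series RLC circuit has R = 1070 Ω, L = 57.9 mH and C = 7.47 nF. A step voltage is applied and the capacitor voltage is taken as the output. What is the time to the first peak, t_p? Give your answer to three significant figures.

For a series RLC circuit (capacitor voltage as output), ω_n = 1/√(LC) = 1/√(57.9 mH · 7.47 nF) = 48100 rad/s.
ζ = (R/2)·√(C/L) = (1070/2)·√(7.47 nF/57.9 mH) = 0.192.
ω_d = 48100·√(1 − 0.192²) = 47200 rad/s. t_p = π/ω_d = 0.0000666 s.

t_p ≈ 0.0000666 s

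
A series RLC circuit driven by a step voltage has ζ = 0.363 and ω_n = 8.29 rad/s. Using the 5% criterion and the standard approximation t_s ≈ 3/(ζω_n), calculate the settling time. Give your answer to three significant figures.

t_s ≈ 3/(ζω_n) = 3/(0.363 × 8.29) = 0.997 s.

t_s ≈ 0.997 s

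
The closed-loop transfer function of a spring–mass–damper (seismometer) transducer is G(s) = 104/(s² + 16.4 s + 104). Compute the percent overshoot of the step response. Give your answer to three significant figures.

Comparing the denominator to s² + 2ζω_n s + ω_n²: ω_n = √104 = 10.2 rad/s, and 2ζω_n = 16.4 so ζ = 16.4/(2·10.2) = 0.804.
%OS = 100 e^{−πζ/√(1−ζ²)} with ζ = 0.804 gives 1.43%.

%OS ≈ 1.43%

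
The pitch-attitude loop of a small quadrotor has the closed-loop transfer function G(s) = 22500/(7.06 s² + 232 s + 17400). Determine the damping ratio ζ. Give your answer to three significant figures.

Dividing through by 7.06: denominator becomes s² + 32.86 s + 2465.
So ω_n = √2465 = 49.6 rad/s and ζ = 32.86/(2·49.6) = 0.331.

ζ ≈ 0.331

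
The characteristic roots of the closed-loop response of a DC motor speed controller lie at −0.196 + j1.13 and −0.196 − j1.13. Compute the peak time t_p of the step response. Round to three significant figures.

t_p ≈ 2.78 s

t_p = π/ω_d with ω_d = 1.13 (the imaginary part), so t_p = 2.78 s.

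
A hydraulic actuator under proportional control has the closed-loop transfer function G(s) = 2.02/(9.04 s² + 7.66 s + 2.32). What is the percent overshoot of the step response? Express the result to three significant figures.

Dividing through by 9.04: denominator becomes s² + 0.8473 s + 0.2566.
So ω_n = √0.2566 = 0.507 rad/s and ζ = 0.8473/(2·0.507) = 0.836.
%OS = 100 e^{−πζ/√(1−ζ²)} with ζ = 0.836 gives 0.829%.

%OS ≈ 0.829%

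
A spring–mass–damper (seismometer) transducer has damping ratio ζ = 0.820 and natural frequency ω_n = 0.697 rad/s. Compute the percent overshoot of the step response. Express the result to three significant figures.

%OS ≈ 1.11%

For an underdamped second-order system, %OS = 100·exp(−πζ/√(1−ζ²)).
πζ/√(1−ζ²) = π·0.820/√(1−0.672) = 4.501, so %OS = 100·e^(−4.501) = 1.11%.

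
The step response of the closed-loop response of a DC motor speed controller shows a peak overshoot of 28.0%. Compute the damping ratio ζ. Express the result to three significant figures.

Inverting the overshoot relation: ζ = |ln 0.280|/√(π² + ln²0.280) = 0.376.

ζ ≈ 0.376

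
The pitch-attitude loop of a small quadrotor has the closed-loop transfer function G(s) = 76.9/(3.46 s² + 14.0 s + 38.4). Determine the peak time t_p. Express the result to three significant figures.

Dividing through by 3.46: denominator becomes s² + 4.046 s + 11.10.
So ω_n = √11.10 = 3.33 rad/s and ζ = 4.046/(2·3.33) = 0.607.
ω_d = ω_n√(1−ζ²) = 2.65 rad/s. t_p = π/ω_d = 1.19 s.

t_p ≈ 1.19 s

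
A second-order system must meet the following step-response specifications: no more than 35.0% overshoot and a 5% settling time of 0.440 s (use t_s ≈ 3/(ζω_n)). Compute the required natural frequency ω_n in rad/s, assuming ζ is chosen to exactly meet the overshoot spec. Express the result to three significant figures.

ω_n ≈ 21.5 rad/s

Inverting the overshoot relation: ζ = |ln 0.350|/√(π² + ln²0.350) = 0.317.
Then ω_n = 3/(ζ t_s) = 3/(0.317 × 0.440) = 21.5 rad/s.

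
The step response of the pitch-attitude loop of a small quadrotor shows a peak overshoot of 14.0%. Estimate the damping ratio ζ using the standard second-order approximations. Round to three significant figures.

Inverting the overshoot relation: ζ = |ln 0.140|/√(π² + ln²0.140) = 0.531.

ζ ≈ 0.531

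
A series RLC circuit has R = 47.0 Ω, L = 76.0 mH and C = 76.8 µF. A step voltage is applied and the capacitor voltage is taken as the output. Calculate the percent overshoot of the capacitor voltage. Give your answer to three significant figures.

%OS ≈ 2.93%

For a series RLC circuit (capacitor voltage as output), ω_n = 1/√(LC) = 1/√(76.0 mH · 76.8 µF) = 414 rad/s.
ζ = (R/2)·√(C/L) = (47.0/2)·√(76.8 µF/76.0 mH) = 0.747.
Overshoot: exp(−π·0.747/√(1−0.747²)) = 0.0293, i.e. 2.93%.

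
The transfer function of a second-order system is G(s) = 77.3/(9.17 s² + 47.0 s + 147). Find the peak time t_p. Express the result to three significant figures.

t_p ≈ 1.02 s

Dividing through by 9.17: denominator becomes s² + 5.125 s + 16.03.
So ω_n = √16.03 = 4.00 rad/s and ζ = 5.125/(2·4.00) = 0.640.
ω_d = ω_n√(1−ζ²) = 3.08 rad/s. t_p = π/ω_d = 1.02 s.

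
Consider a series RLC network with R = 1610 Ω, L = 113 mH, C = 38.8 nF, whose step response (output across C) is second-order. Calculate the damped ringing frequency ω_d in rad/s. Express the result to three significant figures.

ω_d ≈ 13300 rad/s

For a series RLC circuit (capacitor voltage as output), ω_n = 1/√(LC) = 1/√(113 mH · 38.8 nF) = 15100 rad/s.
ζ = (R/2)·√(C/L) = (1610/2)·√(38.8 nF/113 mH) = 0.472.
ω_d = ω_n√(1−ζ²) = 13300 rad/s.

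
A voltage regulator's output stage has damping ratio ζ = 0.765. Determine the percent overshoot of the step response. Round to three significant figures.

For an underdamped second-order system, %OS = 100·exp(−πζ/√(1−ζ²)).
πζ/√(1−ζ²) = π·0.765/√(1−0.585) = 3.732, so %OS = 100·e^(−3.732) = 2.40%.

%OS ≈ 2.40%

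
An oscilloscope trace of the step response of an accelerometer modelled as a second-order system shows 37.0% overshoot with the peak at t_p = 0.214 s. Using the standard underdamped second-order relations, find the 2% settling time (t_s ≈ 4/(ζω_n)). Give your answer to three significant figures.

t_s ≈ 0.861 s

From the overshoot, ζ = −ln(OS)/√(π²+ln²(OS)) = 0.302.
From t_p = π/ω_d, ω_d = π/0.214 = 14.7 rad/s, so ω_n = ω_d/√(1−ζ²) = 15.4 rad/s.
t_s ≈ 4/(ζω_n) = 4/(0.302·15.4) = 0.861 s.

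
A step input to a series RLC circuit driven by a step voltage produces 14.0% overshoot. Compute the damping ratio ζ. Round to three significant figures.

ζ ≈ 0.531

Inverting the overshoot relation: ζ = |ln 0.140|/√(π² + ln²0.140) = 0.531.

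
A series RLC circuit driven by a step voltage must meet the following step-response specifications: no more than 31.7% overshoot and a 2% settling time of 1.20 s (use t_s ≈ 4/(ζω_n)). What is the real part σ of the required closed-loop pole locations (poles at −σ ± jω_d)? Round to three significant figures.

The settling-time spec alone fixes σ = ζω_n = 4/t_s = 4/1.20 = 3.33.
(Overshoot then fixes ζ = 0.343 and hence ω_d = σ·√(1−ζ²)/ζ = 9.12 rad/s.)

σ ≈ 3.33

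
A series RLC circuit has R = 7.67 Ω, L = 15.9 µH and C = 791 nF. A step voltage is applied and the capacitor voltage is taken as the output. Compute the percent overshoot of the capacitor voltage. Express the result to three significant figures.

%OS ≈ 0.559%

For a series RLC circuit (capacitor voltage as output), ω_n = 1/√(LC) = 1/√(15.9 µH · 791 nF) = 282000 rad/s.
ζ = (R/2)·√(C/L) = (7.67/2)·√(791 nF/15.9 µH) = 0.855.
%OS = 100 e^{−πζ/√(1−ζ²)} with ζ = 0.855 gives 0.559%.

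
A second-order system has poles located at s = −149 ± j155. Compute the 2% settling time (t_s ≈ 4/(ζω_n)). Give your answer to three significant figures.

For poles at −σ ± jω_d, ζω_n = σ = 149, so t_s ≈ 4/σ = 0.0268 s.

t_s ≈ 0.0268 s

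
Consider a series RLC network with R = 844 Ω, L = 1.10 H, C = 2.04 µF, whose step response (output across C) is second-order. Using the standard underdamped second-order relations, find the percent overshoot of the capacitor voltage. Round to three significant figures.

%OS ≈ 11.0%

For a series RLC circuit (capacitor voltage as output), ω_n = 1/√(LC) = 1/√(1.10 H · 2.04 µF) = 668 rad/s.
ζ = (R/2)·√(C/L) = (844/2)·√(2.04 µF/1.10 H) = 0.575.
%OS = 100·exp(−πζ/√(1−ζ²)) = 11.0%.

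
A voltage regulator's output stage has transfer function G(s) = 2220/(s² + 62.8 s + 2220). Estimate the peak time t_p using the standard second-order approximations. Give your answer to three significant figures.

t_p ≈ 0.0894 s

Comparing the denominator to s² + 2ζω_n s + ω_n²: ω_n = √2220 = 47.1 rad/s, and 2ζω_n = 62.8 so ζ = 62.8/(2·47.1) = 0.666.
ω_d = ω_n√(1−ζ²) = 35.1 rad/s. Then t_p = π/ω_d = 0.0894 s.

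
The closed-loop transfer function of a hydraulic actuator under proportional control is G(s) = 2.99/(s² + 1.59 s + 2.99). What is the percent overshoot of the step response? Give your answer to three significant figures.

Comparing the denominator to s² + 2ζω_n s + ω_n²: ω_n = √2.99 = 1.73 rad/s, and 2ζω_n = 1.59 so ζ = 1.59/(2·1.73) = 0.460.
Overshoot: exp(−π·0.460/√(1−0.460²)) = 0.197, i.e. 19.7%.

%OS ≈ 19.7%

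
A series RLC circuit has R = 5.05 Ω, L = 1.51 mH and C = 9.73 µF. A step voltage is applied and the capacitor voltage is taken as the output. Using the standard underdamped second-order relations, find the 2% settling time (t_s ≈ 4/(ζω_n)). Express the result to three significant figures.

t_s ≈ 0.00239 s

For a series RLC circuit (capacitor voltage as output), ω_n = 1/√(LC) = 1/√(1.51 mH · 9.73 µF) = 8250 rad/s.
ζ = (R/2)·√(C/L) = (5.05/2)·√(9.73 µF/1.51 mH) = 0.203.
t_s ≈ 4/(ζω_n) = 0.00239 s.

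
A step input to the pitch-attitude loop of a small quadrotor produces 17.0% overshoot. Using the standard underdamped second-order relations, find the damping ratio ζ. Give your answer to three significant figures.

ζ ≈ 0.491

Inverting the overshoot relation: ζ = |ln 0.170|/√(π² + ln²0.170) = 0.491.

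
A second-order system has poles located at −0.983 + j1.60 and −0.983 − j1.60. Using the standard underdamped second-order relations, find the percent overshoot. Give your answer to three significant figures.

|pole| = ω_n = √(0.983² + 1.60²) = 1.88 rad/s; ζ = cos θ = σ/ω_n = 0.523.
%OS = 100 e^{−πζ/√(1−ζ²)} with ζ = 0.523 gives 14.5%.

%OS ≈ 14.5%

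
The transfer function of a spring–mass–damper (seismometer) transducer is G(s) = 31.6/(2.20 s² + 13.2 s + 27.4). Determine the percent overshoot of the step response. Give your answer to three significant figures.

Dividing through by 2.20: denominator becomes s² + 6.000 s + 12.45.
So ω_n = √12.45 = 3.53 rad/s and ζ = 6.000/(2·3.53) = 0.850.
%OS = 100·exp(−πζ/√(1−ζ²)) = 0.628%.

%OS ≈ 0.628%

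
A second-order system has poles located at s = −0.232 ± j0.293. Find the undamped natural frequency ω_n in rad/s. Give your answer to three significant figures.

With σ = 0.232, ω_d = 0.293: ω_n = √(σ²+ω_d²) = 0.374 rad/s, ζ = σ/ω_n = 0.621.

ω_n ≈ 0.374 rad/s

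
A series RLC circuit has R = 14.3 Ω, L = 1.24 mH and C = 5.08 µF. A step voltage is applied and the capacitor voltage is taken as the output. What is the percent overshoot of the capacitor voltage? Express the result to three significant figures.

For a series RLC circuit (capacitor voltage as output), ω_n = 1/√(LC) = 1/√(1.24 mH · 5.08 µF) = 12600 rad/s.
ζ = (R/2)·√(C/L) = (14.3/2)·√(5.08 µF/1.24 mH) = 0.458.
%OS = 100 e^{−πζ/√(1−ζ²)} with ζ = 0.458 gives 19.8%.

%OS ≈ 19.8%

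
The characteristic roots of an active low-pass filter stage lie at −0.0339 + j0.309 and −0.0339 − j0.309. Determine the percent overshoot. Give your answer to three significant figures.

|pole| = ω_n = √(0.0339² + 0.309²) = 0.311 rad/s; ζ = cos θ = σ/ω_n = 0.109.
Overshoot: exp(−π·0.109/√(1−0.109²)) = 0.708, i.e. 70.8%.

%OS ≈ 70.8%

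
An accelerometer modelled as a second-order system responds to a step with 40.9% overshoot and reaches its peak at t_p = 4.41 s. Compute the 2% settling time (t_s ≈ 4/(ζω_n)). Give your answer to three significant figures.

t_s ≈ 19.7 s

The overshoot fixes ζ = −ln(OS)/√(π²+ln²(OS)) = 0.274.
t_p = π/ω_d ⇒ ω_d = 0.712 rad/s; then ω_n = ω_d/√(1−ζ²) = 0.741 rad/s.
t_s ≈ 4/(ζω_n) = 4/(0.274·0.741) = 19.7 s.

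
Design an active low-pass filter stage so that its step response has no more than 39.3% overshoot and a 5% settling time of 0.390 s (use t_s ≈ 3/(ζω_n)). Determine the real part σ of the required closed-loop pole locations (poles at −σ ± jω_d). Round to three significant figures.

The settling-time spec alone fixes σ = ζω_n = 3/t_s = 3/0.390 = 7.69.
(Overshoot then fixes ζ = 0.285 and hence ω_d = σ·√(1−ζ²)/ζ = 25.9 rad/s.)

σ ≈ 7.69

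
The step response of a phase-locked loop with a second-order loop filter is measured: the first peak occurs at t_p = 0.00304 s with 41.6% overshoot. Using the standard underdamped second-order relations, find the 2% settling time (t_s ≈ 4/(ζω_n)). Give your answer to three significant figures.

t_s ≈ 0.0139 s

From the overshoot, ζ = −ln(OS)/√(π²+ln²(OS)) = 0.269.
t_p = π/ω_d ⇒ ω_d = 1030 rad/s; then ω_n = ω_d/√(1−ζ²) = 1070 rad/s.
t_s ≈ 4/(ζω_n) = 4/(0.269·1070) = 0.0139 s.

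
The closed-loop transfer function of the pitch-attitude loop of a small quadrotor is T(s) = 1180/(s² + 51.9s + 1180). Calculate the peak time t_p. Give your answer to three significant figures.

ω_n = √1180 = 34.4 rad/s; ζ = 51.9/(2·34.4) = 0.755.
The damped frequency ω_d = ω_n√(1−ζ²) = 22.5 rad/s. Then t_p = π/ω_d = 0.140 s.

t_p ≈ 0.140 s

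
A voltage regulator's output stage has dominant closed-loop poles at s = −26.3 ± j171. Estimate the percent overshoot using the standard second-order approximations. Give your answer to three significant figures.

%OS ≈ 61.7%

With σ = 26.3, ω_d = 171: ω_n = √(σ²+ω_d²) = 173 rad/s, ζ = σ/ω_n = 0.152.
Overshoot: exp(−π·0.152/√(1−0.152²)) = 0.617, i.e. 61.7%.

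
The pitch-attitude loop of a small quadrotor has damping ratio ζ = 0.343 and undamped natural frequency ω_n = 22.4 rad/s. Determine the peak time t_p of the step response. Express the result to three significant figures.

t_p ≈ 0.149 s

The damped frequency is ω_d = ω_n√(1−ζ²) = 22.4·√(1−0.118) = 21.0 rad/s.
Peak time t_p = π/ω_d = π/21.0 = 0.149 s.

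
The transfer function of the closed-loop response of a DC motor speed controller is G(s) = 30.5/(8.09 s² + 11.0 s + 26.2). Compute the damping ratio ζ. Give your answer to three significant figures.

ζ ≈ 0.378

Dividing through by 8.09: denominator becomes s² + 1.360 s + 3.239.
So ω_n = √3.239 = 1.80 rad/s and ζ = 1.360/(2·1.80) = 0.378.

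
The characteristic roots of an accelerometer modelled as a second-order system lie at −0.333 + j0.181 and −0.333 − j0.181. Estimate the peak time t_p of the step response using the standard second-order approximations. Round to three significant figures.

t_p ≈ 17.4 s

t_p = π/ω_d with ω_d = 0.181 (the imaginary part), so t_p = 17.4 s.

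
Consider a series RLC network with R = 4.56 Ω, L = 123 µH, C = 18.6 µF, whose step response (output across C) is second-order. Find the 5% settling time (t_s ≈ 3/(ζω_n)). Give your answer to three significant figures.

t_s ≈ 0.000162 s

For a series RLC circuit (capacitor voltage as output), ω_n = 1/√(LC) = 1/√(123 µH · 18.6 µF) = 20900 rad/s.
ζ = (R/2)·√(C/L) = (4.56/2)·√(18.6 µF/123 µH) = 0.887.
t_s ≈ 3/(ζω_n) = 0.000162 s.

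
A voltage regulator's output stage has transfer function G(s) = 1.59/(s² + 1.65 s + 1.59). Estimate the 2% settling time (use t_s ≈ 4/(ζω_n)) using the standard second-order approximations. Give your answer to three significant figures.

Comparing the denominator to s² + 2ζω_n s + ω_n²: ω_n = √1.59 = 1.26 rad/s, and 2ζω_n = 1.65 so ζ = 1.65/(2·1.26) = 0.654.
t_s ≈ 4/(ζω_n) = 4/(0.654·1.26) = 4.85 s.

t_s ≈ 4.85 s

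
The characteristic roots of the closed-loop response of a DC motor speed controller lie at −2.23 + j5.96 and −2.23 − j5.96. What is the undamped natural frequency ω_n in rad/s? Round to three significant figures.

ω_n ≈ 6.36 rad/s

The poles are at −σ ± jω_d with σ = 2.23 and ω_d = 5.96, so ω_n = √(σ²+ω_d²) = 6.36 rad/s and ζ = σ/ω_n = 0.350.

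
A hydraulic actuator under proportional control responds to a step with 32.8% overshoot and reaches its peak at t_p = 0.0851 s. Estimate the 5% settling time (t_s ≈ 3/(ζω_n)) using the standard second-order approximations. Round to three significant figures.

The overshoot fixes ζ = −ln(OS)/√(π²+ln²(OS)) = 0.334.
t_p = π/ω_d ⇒ ω_d = 36.9 rad/s; then ω_n = ω_d/√(1−ζ²) = 39.2 rad/s.
t_s ≈ 3/(ζω_n) = 3/(0.334·39.2) = 0.229 s.

t_s ≈ 0.229 s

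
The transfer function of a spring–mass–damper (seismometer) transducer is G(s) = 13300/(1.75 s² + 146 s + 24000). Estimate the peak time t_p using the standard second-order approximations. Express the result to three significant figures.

t_p ≈ 0.0287 s

Dividing through by 1.75: denominator becomes s² + 83.43 s + 13710.
So ω_n = √13710 = 117 rad/s and ζ = 83.43/(2·117) = 0.356.
The damped frequency ω_d = ω_n√(1−ζ²) = 109 rad/s. t_p = π/ω_d = 0.0287 s.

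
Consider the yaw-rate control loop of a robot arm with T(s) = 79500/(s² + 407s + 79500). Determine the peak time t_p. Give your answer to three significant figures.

Comparing the denominator to s² + 2ζω_n s + ω_n²: ω_n = √79500 = 282 rad/s, and 2ζω_n = 407 so ζ = 407/(2·282) = 0.722.
ω_d = 282·√(1 − 0.722²) = 195 rad/s. Then t_p = π/ω_d = 0.0161 s.

t_p ≈ 0.0161 s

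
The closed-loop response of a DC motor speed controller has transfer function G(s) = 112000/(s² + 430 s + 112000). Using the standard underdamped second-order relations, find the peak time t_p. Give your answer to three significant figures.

t_p ≈ 0.0122 s

ω_n = √112000 = 335 rad/s; ζ = 430/(2·335) = 0.642.
ω_d = 335·√(1 − 0.642²) = 256 rad/s. Then t_p = π/ω_d = 0.0122 s.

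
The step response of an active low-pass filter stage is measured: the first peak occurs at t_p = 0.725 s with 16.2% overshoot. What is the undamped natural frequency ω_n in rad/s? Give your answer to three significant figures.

ω_n ≈ 5.01 rad/s

The overshoot fixes ζ = −ln(OS)/√(π²+ln²(OS)) = 0.501.
From t_p = π/ω_d, ω_d = π/0.725 = 4.33 rad/s, so ω_n = ω_d/√(1−ζ²) = 5.01 rad/s.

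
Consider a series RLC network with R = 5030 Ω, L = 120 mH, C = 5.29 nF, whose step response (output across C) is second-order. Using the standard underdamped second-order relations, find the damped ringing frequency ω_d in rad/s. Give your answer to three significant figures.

For a series RLC circuit (capacitor voltage as output), ω_n = 1/√(LC) = 1/√(120 mH · 5.29 nF) = 39700 rad/s.
ζ = (R/2)·√(C/L) = (5030/2)·√(5.29 nF/120 mH) = 0.528.
ω_d = ω_n√(1−ζ²) = 33700 rad/s.

ω_d ≈ 33700 rad/s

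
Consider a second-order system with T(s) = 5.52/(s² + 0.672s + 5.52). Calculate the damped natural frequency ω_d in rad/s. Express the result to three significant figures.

ω_n = √5.52 = 2.35 rad/s; ζ = 0.672/(2·2.35) = 0.143.
ω_d = ω_n√(1−ζ²) = 2.33 rad/s.

ω_d ≈ 2.33 rad/s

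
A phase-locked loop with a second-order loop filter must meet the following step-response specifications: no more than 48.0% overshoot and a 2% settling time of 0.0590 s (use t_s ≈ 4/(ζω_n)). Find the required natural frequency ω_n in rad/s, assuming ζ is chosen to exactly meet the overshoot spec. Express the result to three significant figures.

ζ = −ln(OS)/√(π² + (ln OS)²). With OS = 0.480, ln OS = −0.7340 and ζ = 0.7340/3.226 = 0.228.
From t_s ≈ 4/(ζω_n): ω_n = 4/(ζ·t_s) = 4/(0.228·0.0590) = 298 rad/s.

ω_n ≈ 298 rad/s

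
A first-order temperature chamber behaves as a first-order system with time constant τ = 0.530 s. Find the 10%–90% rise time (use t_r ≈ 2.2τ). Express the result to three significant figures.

t_r ≈ 2.2τ = 1.17 s.

t_r ≈ 1.17 s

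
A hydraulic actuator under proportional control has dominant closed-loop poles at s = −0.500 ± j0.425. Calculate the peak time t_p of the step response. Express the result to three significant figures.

t_p ≈ 7.39 s

t_p = π/ω_d with ω_d = 0.425 (the imaginary part), so t_p = 7.39 s.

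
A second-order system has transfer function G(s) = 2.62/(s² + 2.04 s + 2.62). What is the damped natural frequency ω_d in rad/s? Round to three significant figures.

ω_n = √2.62 = 1.62 rad/s; ζ = 2.04/(2·1.62) = 0.630.
ω_d = ω_n√(1−ζ²) = 1.26 rad/s.

ω_d ≈ 1.26 rad/s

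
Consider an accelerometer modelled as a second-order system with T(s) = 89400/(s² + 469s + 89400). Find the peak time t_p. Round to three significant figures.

t_p ≈ 0.0169 s

ω_n = √89400 = 299 rad/s; ζ = 469/(2·299) = 0.784.
ω_d = ω_n√(1−ζ²) = 185 rad/s. Then t_p = π/ω_d = 0.0169 s.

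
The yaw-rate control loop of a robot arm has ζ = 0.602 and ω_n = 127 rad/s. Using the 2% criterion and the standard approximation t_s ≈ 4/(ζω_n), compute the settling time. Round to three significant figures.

t_s ≈ 4/(ζω_n) = 4/(0.602 × 127) = 0.0523 s.

t_s ≈ 0.0523 s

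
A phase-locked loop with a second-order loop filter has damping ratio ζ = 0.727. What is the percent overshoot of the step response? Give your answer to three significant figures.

%OS ≈ 3.59%

For an underdamped second-order system, %OS = 100·exp(−πζ/√(1−ζ²)).
πζ/√(1−ζ²) = π·0.727/√(1−0.529) = 3.326, so %OS = 100·e^(−3.326) = 3.59%.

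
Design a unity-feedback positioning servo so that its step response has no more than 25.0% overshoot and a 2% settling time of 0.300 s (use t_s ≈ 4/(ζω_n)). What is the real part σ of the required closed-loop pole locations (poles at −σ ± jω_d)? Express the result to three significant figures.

σ ≈ 13.3

The settling-time spec alone fixes σ = ζω_n = 4/t_s = 4/0.300 = 13.3.
(Overshoot then fixes ζ = 0.404 and hence ω_d = σ·√(1−ζ²)/ζ = 30.2 rad/s.)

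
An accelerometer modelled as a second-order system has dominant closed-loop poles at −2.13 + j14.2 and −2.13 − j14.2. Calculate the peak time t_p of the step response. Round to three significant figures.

t_p ≈ 0.221 s

t_p = π/ω_d with ω_d = 14.2 (the imaginary part), so t_p = 0.221 s.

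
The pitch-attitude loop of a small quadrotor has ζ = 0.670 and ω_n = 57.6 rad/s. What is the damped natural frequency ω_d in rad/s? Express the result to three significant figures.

ω_d ≈ 42.8 rad/s

ω_d = ω_n√(1−ζ²) = 57.6·√0.551 = 42.8 rad/s.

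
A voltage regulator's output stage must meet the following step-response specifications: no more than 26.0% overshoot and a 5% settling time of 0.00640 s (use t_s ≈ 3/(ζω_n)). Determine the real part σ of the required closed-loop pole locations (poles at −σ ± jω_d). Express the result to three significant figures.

The settling-time spec alone fixes σ = ζω_n = 3/t_s = 3/0.00640 = 469.
(Overshoot then fixes ζ = 0.394 and hence ω_d = σ·√(1−ζ²)/ζ = 1090 rad/s.)

σ ≈ 469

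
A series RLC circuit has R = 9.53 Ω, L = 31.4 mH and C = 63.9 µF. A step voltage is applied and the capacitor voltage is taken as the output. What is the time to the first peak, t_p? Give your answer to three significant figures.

For a series RLC circuit (capacitor voltage as output), ω_n = 1/√(LC) = 1/√(31.4 mH · 63.9 µF) = 706 rad/s.
ζ = (R/2)·√(C/L) = (9.53/2)·√(63.9 µF/31.4 mH) = 0.215.
ω_d = 706·√(1 − 0.215²) = 689 rad/s. t_p = π/ω_d = 0.00456 s.

t_p ≈ 0.00456 s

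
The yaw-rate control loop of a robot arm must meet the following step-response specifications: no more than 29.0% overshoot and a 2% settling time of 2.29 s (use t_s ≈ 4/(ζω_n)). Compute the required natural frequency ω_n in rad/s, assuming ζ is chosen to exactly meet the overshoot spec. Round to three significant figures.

ζ = −ln(OS)/√(π² + (ln OS)²). With OS = 0.290, ln OS = −1.238 and ζ = 1.238/3.377 = 0.367.
Then ω_n = 4/(ζ t_s) = 4/(0.367 × 2.29) = 4.76 rad/s.

ω_n ≈ 4.76 rad/s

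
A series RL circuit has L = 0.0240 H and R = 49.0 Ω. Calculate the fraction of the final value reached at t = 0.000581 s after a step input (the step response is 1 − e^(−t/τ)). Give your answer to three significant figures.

y/y_∞ ≈ 0.695

τ = L/R = 0.0240/49.0 = 0.000490 s.
y(t)/y_∞ = 1 − e^(−t/τ) = 1 − e^(−0.000581/0.000490) = 1 − e^(−1.19) = 0.695.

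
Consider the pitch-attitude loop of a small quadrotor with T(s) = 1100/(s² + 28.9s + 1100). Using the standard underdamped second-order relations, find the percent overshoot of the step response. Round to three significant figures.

Comparing the denominator to s² + 2ζω_n s + ω_n²: ω_n = √1100 = 33.2 rad/s, and 2ζω_n = 28.9 so ζ = 28.9/(2·33.2) = 0.436.
Overshoot: exp(−π·0.436/√(1−0.436²)) = 0.219, i.e. 21.9%.

%OS ≈ 21.9%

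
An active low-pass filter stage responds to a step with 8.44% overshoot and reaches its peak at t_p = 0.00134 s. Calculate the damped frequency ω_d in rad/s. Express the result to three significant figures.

ω_d ≈ 2340 rad/s

t_p = π/ω_d, so ω_d = π/0.00134 = 2340 rad/s.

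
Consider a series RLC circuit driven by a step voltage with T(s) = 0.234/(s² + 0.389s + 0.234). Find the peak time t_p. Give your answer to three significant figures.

Comparing the denominator to s² + 2ζω_n s + ω_n²: ω_n = √0.234 = 0.484 rad/s, and 2ζω_n = 0.389 so ζ = 0.389/(2·0.484) = 0.402.
ω_d = ω_n√(1−ζ²) = 0.443 rad/s. Then t_p = π/ω_d = 7.09 s.

t_p ≈ 7.09 s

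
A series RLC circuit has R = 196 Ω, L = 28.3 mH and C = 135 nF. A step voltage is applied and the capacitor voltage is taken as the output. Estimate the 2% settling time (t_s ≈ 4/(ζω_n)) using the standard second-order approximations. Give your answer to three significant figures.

t_s ≈ 0.00116 s

For a series RLC circuit (capacitor voltage as output), ω_n = 1/√(LC) = 1/√(28.3 mH · 135 nF) = 16200 rad/s.
ζ = (R/2)·√(C/L) = (196/2)·√(135 nF/28.3 mH) = 0.214.
t_s ≈ 4/(ζω_n) = 0.00116 s.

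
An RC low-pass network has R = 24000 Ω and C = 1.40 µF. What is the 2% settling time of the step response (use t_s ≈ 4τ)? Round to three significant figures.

t_s ≈ 0.134 s

τ = RC = 24000 × 1.40 µF = 0.0336 s.
t_s ≈ 4τ = 0.134 s.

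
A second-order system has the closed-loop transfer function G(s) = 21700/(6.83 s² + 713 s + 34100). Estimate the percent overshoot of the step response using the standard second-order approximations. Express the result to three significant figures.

Dividing through by 6.83: denominator becomes s² + 104.4 s + 4993.
So ω_n = √4993 = 70.7 rad/s and ζ = 104.4/(2·70.7) = 0.739.
%OS = 100·exp(−πζ/√(1−ζ²)) = 3.20%.

%OS ≈ 3.20%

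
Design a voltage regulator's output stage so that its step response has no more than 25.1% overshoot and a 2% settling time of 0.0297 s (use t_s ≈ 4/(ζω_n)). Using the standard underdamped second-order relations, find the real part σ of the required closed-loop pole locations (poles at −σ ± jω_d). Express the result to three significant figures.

The settling-time spec alone fixes σ = ζω_n = 4/t_s = 4/0.0297 = 135.
(Overshoot then fixes ζ = 0.403 and hence ω_d = σ·√(1−ζ²)/ζ = 306 rad/s.)

σ ≈ 135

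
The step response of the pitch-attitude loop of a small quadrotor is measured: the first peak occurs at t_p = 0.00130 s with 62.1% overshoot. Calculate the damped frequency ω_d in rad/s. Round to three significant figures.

t_p = π/ω_d, so ω_d = π/0.00130 = 2420 rad/s.

ω_d ≈ 2420 rad/s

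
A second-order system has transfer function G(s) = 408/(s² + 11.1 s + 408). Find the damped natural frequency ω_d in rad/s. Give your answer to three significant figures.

ω_d ≈ 19.4 rad/s

Comparing the denominator to s² + 2ζω_n s + ω_n²: ω_n = √408 = 20.2 rad/s, and 2ζω_n = 11.1 so ζ = 11.1/(2·20.2) = 0.275.
ω_d = ω_n√(1−ζ²) = 19.4 rad/s.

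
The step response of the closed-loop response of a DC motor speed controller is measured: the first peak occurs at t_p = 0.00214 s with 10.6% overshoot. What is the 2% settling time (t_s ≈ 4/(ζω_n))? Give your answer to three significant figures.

t_s ≈ 0.00381 s

From the overshoot, ζ = −ln(OS)/√(π²+ln²(OS)) = 0.581.
t_p = π/ω_d ⇒ ω_d = 1470 rad/s; then ω_n = ω_d/√(1−ζ²) = 1800 rad/s.
t_s ≈ 4/(ζω_n) = 4/(0.581·1800) = 0.00381 s.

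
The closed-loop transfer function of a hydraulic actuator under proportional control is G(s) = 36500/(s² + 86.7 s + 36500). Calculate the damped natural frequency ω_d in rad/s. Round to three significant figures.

Comparing the denominator to s² + 2ζω_n s + ω_n²: ω_n = √36500 = 191 rad/s, and 2ζω_n = 86.7 so ζ = 86.7/(2·191) = 0.227.
ω_d = 191·√(1 − 0.227²) = 186 rad/s.

ω_d ≈ 186 rad/s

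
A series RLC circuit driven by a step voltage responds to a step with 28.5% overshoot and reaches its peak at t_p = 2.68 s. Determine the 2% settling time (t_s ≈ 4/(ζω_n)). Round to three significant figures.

t_s ≈ 8.54 s

From the overshoot, ζ = −ln(OS)/√(π²+ln²(OS)) = 0.371.
t_p = π/ω_d ⇒ ω_d = 1.17 rad/s; then ω_n = ω_d/√(1−ζ²) = 1.26 rad/s.
t_s ≈ 4/(ζω_n) = 4/(0.371·1.26) = 8.54 s.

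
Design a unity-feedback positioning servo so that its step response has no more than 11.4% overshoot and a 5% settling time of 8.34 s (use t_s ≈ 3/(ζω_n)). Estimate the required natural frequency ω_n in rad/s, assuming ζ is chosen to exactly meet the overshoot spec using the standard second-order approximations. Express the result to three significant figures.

Inverting the overshoot relation: ζ = |ln 0.114|/√(π² + ln²0.114) = 0.569.
From t_s ≈ 3/(ζω_n): ω_n = 3/(ζ·t_s) = 3/(0.569·8.34) = 0.633 rad/s.

ω_n ≈ 0.633 rad/s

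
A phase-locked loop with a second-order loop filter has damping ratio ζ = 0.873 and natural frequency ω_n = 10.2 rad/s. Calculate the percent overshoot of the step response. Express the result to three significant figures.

%OS ≈ 0.361%

For an underdamped second-order system, %OS = 100·exp(−πζ/√(1−ζ²)).
πζ/√(1−ζ²) = π·0.873/√(1−0.762) = 5.623, so %OS = 100·e^(−5.623) = 0.361%.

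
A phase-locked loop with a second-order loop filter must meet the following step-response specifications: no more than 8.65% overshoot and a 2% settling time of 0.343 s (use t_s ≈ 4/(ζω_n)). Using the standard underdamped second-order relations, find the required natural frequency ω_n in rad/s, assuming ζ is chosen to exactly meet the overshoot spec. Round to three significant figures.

From %OS = 100·exp(−πζ/√(1−ζ²)), invert to get ζ = −ln(OS)/√(π² + ln²(OS)) with OS = 0.0865.
−ln 0.0865 = 2.448, so ζ = 2.448/√(π² + 5.991) = 0.615.
Then ω_n = 4/(ζ t_s) = 4/(0.615 × 0.343) = 19.0 rad/s.

ω_n ≈ 19.0 rad/s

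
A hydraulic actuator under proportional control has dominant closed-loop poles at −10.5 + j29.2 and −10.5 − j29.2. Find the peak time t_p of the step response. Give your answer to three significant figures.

t_p ≈ 0.108 s

t_p = π/ω_d with ω_d = 29.2 (the imaginary part), so t_p = 0.108 s.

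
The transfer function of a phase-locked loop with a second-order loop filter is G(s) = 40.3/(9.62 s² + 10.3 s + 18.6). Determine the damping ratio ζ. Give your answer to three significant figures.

ζ ≈ 0.385

Dividing through by 9.62: denominator becomes s² + 1.071 s + 1.933.
So ω_n = √1.933 = 1.39 rad/s and ζ = 1.071/(2·1.39) = 0.385.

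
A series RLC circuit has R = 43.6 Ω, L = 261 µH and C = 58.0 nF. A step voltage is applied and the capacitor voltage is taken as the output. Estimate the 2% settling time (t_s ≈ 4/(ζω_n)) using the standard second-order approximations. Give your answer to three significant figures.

For a series RLC circuit (capacitor voltage as output), ω_n = 1/√(LC) = 1/√(261 µH · 58.0 nF) = 257000 rad/s.
ζ = (R/2)·√(C/L) = (43.6/2)·√(58.0 nF/261 µH) = 0.325.
t_s ≈ 4/(ζω_n) = 0.0000479 s.

t_s ≈ 0.0000479 s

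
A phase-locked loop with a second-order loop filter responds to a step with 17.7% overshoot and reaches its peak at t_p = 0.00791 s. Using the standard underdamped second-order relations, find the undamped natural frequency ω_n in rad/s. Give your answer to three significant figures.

ω_n ≈ 454 rad/s

The overshoot fixes ζ = −ln(OS)/√(π²+ln²(OS)) = 0.483.
t_p = π/ω_d ⇒ ω_d = 397 rad/s; then ω_n = ω_d/√(1−ζ²) = 454 rad/s.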